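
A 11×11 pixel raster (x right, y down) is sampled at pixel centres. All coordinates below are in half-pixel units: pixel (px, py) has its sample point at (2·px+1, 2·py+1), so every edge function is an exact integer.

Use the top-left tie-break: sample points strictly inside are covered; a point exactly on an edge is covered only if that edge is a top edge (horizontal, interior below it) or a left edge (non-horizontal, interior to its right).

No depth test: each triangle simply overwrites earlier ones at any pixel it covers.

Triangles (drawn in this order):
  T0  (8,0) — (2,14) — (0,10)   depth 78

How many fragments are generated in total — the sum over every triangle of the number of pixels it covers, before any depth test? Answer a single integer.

T0:
  2·area = 52
  edge (8, 0)→(2, 14): d=(-6,14) right/bottom  bias=-1
  edge (2, 14)→(0, 10): d=(-2,-4) top-left  bias=+0
  edge (0, 10)→(8, 0): d=(8,-10) top-left  bias=+0
    (2,2)@(5, 5): e=[12,30,10] → X
    (3,2)@(7, 5): e=[-16,38,30] → .
    (1,3)@(3, 7): e=[28,18,6] → X
    (2,3)@(5, 7): e=[0,26,26] → .  [on edge]
    (0,4)@(1, 9): e=[44,6,2] → X
    (2,4)@(5, 9): e=[-12,22,42] → .
    (0,5)@(1, 11): e=[32,2,18] → X
    (2,5)@(5, 11): e=[-24,18,58] → .
    (0,6)@(1, 13): e=[20,-2,34] → .
    (1,6)@(3, 13): e=[-8,6,54] → .
  covered (6 px):
    . . . . . . . . . . .
    . . . . . . . . . . .
    . . X . . . . . . . .
    . X . . . . . . . . .
    X X . . . . . . . . .
    X X . . . . . . . . .
    . . . . . . . . . . .
    . . . . . . . . . . .
    . . . . . . . . . . .
    . . . . . . . . . . .
    . . . . . . . . . . .

Result: 6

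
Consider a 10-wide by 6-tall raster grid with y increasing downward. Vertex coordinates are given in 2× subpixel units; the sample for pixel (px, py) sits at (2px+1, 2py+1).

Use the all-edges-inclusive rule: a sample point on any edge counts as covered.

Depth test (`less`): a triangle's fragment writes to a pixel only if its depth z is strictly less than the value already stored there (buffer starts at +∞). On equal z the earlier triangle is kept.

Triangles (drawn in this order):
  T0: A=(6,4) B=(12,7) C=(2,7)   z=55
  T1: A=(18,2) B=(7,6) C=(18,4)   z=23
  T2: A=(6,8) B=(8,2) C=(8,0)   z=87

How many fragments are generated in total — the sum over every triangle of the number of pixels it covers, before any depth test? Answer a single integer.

T0:
  2·area = 30
  edge (6, 4)→(12, 7): d=(6,3) inclusive
  edge (12, 7)→(2, 7): d=(-10,0) inclusive
  edge (2, 7)→(6, 4): d=(4,-3) inclusive
    (2,2)@(5, 5): e=[9,20,1] → #
    (3,2)@(7, 5): e=[3,20,7] → #
    (4,2)@(9, 5): e=[-3,20,13] → ·
    (0,3)@(1, 7): e=[33,0,-3] → ·  [on edge]
    (1,3)@(3, 7): e=[27,0,3] → #  [on edge]
    (2,3)@(5, 7): e=[21,0,9] → #  [on edge]
    (3,3)@(7, 7): e=[15,0,15] → #  [on edge]
    (4,3)@(9, 7): e=[9,0,21] → #  [on edge]
    (5,3)@(11, 7): e=[3,0,27] → #  [on edge]
    (6,3)@(13, 7): e=[-3,0,33] → ·  [on edge]
    (7,3)@(15, 7): e=[-9,0,39] → ·  [on edge]
    (8,3)@(17, 7): e=[-15,0,45] → ·  [on edge]
    (9,3)@(19, 7): e=[-21,0,51] → ·  [on edge]
  covered (7 px):
    · · · · · · · · · ·
    · · · · · · · · · ·
    · · # # · · · · · ·
    · # # # # # · · · ·
    · · · · · · · · · ·
    · · · · · · · · · ·
T1:
  2·area = 22  (B↔C swapped to make it positive)
  edge (18, 2)→(18, 4): d=(0,2) inclusive
  edge (18, 4)→(7, 6): d=(-11,2) inclusive
  edge (7, 6)→(18, 2): d=(11,-4) inclusive
    (8,1)@(17, 3): e=[2,13,7] → #
    (9,1)@(19, 3): e=[-2,9,15] → ·
    (5,2)@(11, 5): e=[14,3,5] → #
    (6,2)@(13, 5): e=[10,-1,13] → ·
    (8,2)@(17, 5): e=[2,-9,29] → ·
    (5,3)@(11, 7): e=[14,-19,27] → ·
  covered (2 px):
    · · · · · · · · · ·
    · · · · · · · · # ·
    · · · · · # · · · ·
    · · · · · · · · · ·
    · · · · · · · · · ·
    · · · · · · · · · ·
T2:
  2·area = 4  (B↔C swapped to make it positive)
  edge (6, 8)→(8, 0): d=(2,-8) inclusive
  edge (8, 0)→(8, 2): d=(0,2) inclusive
  edge (8, 2)→(6, 8): d=(-2,6) inclusive
    (3,2)@(7, 5): e=[2,2,0] → #  [on edge]
    (4,2)@(9, 5): e=[18,-2,-12] → ·
    (3,3)@(7, 7): e=[6,2,-4] → ·
    (2,5)@(5, 11): e=[-2,6,0] → ·  [on edge]
  covered (1 px):
    · · · · · · · · · ·
    · · · · · · · · · ·
    · · · # · · · · · ·
    · · · · · · · · · ·
    · · · · · · · · · ·
    · · · · · · · · · ·

Answer: 10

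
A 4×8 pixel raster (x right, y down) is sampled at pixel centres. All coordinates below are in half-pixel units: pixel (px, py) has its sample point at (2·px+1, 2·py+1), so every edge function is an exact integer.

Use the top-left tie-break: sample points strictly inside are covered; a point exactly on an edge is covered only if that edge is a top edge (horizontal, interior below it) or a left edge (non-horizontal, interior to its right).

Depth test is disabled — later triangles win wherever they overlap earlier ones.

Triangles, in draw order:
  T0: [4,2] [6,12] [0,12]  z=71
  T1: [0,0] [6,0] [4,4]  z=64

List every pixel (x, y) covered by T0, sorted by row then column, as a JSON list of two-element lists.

T0:
  2·area = 60
  edge (4, 2)→(6, 12): d=(2,10) right/bottom  bias=-1
  edge (6, 12)→(0, 12): d=(-6,0) right/bottom  bias=-1
  edge (0, 12)→(4, 2): d=(4,-10) top-left  bias=+0
    (1,2)@(3, 5): e=[16,42,2] → █
    (2,2)@(5, 5): e=[-4,42,22] → ·
    (1,3)@(3, 7): e=[20,30,10] → █
    (2,3)@(5, 7): e=[0,30,30] → ·  [on edge]
    (1,4)@(3, 9): e=[24,18,18] → █
    (2,4)@(5, 9): e=[4,18,38] → █
    (3,4)@(7, 9): e=[-16,18,58] → ·
    (0,5)@(1, 11): e=[48,6,6] → █
    (3,5)@(7, 11): e=[-12,6,66] → ·
    (0,6)@(1, 13): e=[52,-6,14] → ·
    (1,6)@(3, 13): e=[32,-6,34] → ·
    (2,6)@(5, 13): e=[12,-6,54] → ·
  covered (7 px):
    · · · ·
    · · · ·
    · █ · ·
    · █ · ·
    · █ █ ·
    █ █ █ ·
    · · · ·
    · · · ·
T1:
  2·area = 24
  edge (0, 0)→(6, 0): d=(6,0) top-left  bias=+0
  edge (6, 0)→(4, 4): d=(-2,4) right/bottom  bias=-1
  edge (4, 4)→(0, 0): d=(-4,-4) top-left  bias=+0
    (0,0)@(1, 1): e=[6,18,0] → █  [on edge]
    (1,0)@(3, 1): e=[6,10,8] → █
    (2,0)@(5, 1): e=[6,2,16] → █
    (3,0)@(7, 1): e=[6,-6,24] → ·
    (0,1)@(1, 3): e=[18,14,-8] → ·
    (1,1)@(3, 3): e=[18,6,0] → █  [on edge]
    (2,1)@(5, 3): e=[18,-2,8] → ·
    (1,2)@(3, 5): e=[30,2,-8] → ·
    (2,2)@(5, 5): e=[30,-6,0] → ·  [on edge]
    (3,3)@(7, 7): e=[42,-18,0] → ·  [on edge]
  covered (4 px):
    █ █ █ ·
    · █ · ·
    · · · ·
    · · · ·
    · · · ·
    · · · ·
    · · · ·
    · · · ·

Result: [[1,2],[1,3],[1,4],[2,4],[0,5],[1,5],[2,5]]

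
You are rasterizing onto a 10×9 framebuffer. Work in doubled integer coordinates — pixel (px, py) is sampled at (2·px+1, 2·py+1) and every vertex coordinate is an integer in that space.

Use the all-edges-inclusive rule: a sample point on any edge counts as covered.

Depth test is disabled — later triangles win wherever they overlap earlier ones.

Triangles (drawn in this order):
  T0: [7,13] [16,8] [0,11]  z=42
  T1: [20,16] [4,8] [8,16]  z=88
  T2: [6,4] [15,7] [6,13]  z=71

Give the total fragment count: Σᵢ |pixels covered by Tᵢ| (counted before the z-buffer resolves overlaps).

T0:
  2·area = 53  (B↔C swapped to make it positive)
  edge (7, 13)→(0, 11): d=(-7,-2) inclusive
  edge (0, 11)→(16, 8): d=(16,-3) inclusive
  edge (16, 8)→(7, 13): d=(-9,5) inclusive
    (5,4)@(11, 9): e=[36,1,16] → █
    (6,4)@(13, 9): e=[40,7,6] → █
    (7,4)@(15, 9): e=[44,13,-4] → ·
    (0,5)@(1, 11): e=[2,3,48] → █
    (1,5)@(3, 11): e=[6,9,38] → █
    (2,5)@(5, 11): e=[10,15,28] → █
    (3,5)@(7, 11): e=[14,21,18] → █
    (4,5)@(9, 11): e=[18,27,8] → █
    (5,5)@(11, 11): e=[22,33,-2] → ·
    (6,5)@(13, 11): e=[26,39,-12] → ·
    (0,6)@(1, 13): e=[-12,35,30] → ·
    (1,6)@(3, 13): e=[-8,41,20] → ·
    (3,6)@(7, 13): e=[0,53,0] → █  [on edge]
  covered (8 px):
    · · · · · · · · · ·
    · · · · · · · · · ·
    · · · · · · · · · ·
    · · · · · · · · · ·
    · · · · · █ █ · · ·
    █ █ █ █ █ · · · · ·
    · · · █ · · · · · ·
    · · · · · · · · · ·
    · · · · · · · · · ·
T1:
  2·area = 96  (B↔C swapped to make it positive)
  edge (20, 16)→(8, 16): d=(-12,0) inclusive
  edge (8, 16)→(4, 8): d=(-4,-8) inclusive
  edge (4, 8)→(20, 16): d=(16,8) inclusive
    (2,4)@(5, 9): e=[84,4,8] → █
    (3,4)@(7, 9): e=[84,20,-8] → ·
    (2,5)@(5, 11): e=[60,-4,40] → ·
    (3,5)@(7, 11): e=[60,12,24] → █
    (4,5)@(9, 11): e=[60,28,8] → █
    (5,5)@(11, 11): e=[60,44,-8] → ·
    (3,6)@(7, 13): e=[36,4,56] → █
    (5,6)@(11, 13): e=[36,36,24] → █
    (6,6)@(13, 13): e=[36,52,8] → █
    (7,6)@(15, 13): e=[36,68,-8] → ·
    (3,7)@(7, 15): e=[12,-4,88] → ·
    (4,7)@(9, 15): e=[12,12,72] → █
  covered (12 px):
    · · · · · · · · · ·
    · · · · · · · · · ·
    · · · · · · · · · ·
    · · · · · · · · · ·
    · · █ · · · · · · ·
    · · · █ █ · · · · ·
    · · · █ █ █ █ · · ·
    · · · · █ █ █ █ █ ·
    · · · · · · · · · ·
T2:
  2·area = 81
  edge (6, 4)→(15, 7): d=(9,3) inclusive
  edge (15, 7)→(6, 13): d=(-9,6) inclusive
  edge (6, 13)→(6, 4): d=(0,-9) inclusive
    (1,1)@(3, 3): e=[0,108,-27] → ·  [on edge]
    (3,2)@(7, 5): e=[6,66,9] → █
    (4,2)@(9, 5): e=[0,54,27] → █  [on edge]
    (5,2)@(11, 5): e=[-6,42,45] → ·
    (3,3)@(7, 7): e=[24,48,9] → █
    (5,3)@(11, 7): e=[12,24,45] → █
    (6,3)@(13, 7): e=[6,12,63] → █
    (7,3)@(15, 7): e=[0,0,81] → █  [on edge]
    (8,3)@(17, 7): e=[-6,-12,99] → ·
    (3,4)@(7, 9): e=[42,30,9] → █
    (6,4)@(13, 9): e=[24,-6,63] → ·
    (7,4)@(15, 9): e=[18,-18,81] → ·
    (4,5)@(9, 11): e=[54,0,27] → █  [on edge]
    (1,7)@(3, 15): e=[108,0,-27] → ·  [on edge]
  covered (12 px):
    · · · · · · · · · ·
    · · · · · · · · · ·
    · · · █ █ · · · · ·
    · · · █ █ █ █ █ · ·
    · · · █ █ █ · · · ·
    · · · █ █ · · · · ·
    · · · · · · · · · ·
    · · · · · · · · · ·
    · · · · · · · · · ·

Result: 32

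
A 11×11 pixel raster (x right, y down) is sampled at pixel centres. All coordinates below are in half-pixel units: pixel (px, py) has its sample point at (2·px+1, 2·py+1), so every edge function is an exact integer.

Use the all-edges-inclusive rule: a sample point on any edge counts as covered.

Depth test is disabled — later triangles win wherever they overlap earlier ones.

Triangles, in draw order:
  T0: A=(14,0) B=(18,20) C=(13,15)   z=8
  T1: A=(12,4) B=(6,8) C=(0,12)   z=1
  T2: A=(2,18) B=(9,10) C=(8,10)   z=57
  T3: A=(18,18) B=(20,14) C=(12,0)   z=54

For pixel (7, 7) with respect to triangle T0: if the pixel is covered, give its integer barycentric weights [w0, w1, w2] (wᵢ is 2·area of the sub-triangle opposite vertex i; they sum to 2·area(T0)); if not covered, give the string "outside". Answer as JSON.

T0:
  2·area = 80
  edge (14, 0)→(18, 20): d=(4,20) inclusive
  edge (18, 20)→(13, 15): d=(-5,-5) inclusive
  edge (13, 15)→(14, 0): d=(1,-15) inclusive
    (0,1)@(1, 3): e=[272,0,-192] → .  [on edge]
    (1,2)@(3, 5): e=[240,0,-160] → .  [on edge]
    (7,2)@(15, 5): e=[0,60,20] → X  [on edge]
    (8,2)@(17, 5): e=[-40,70,50] → .
    (2,3)@(5, 7): e=[208,0,-128] → .  [on edge]
    (7,3)@(15, 7): e=[8,50,22] → X
    (8,3)@(17, 7): e=[-32,60,52] → .
    (3,4)@(7, 9): e=[176,0,-96] → .  [on edge]
    (7,4)@(15, 9): e=[16,40,24] → X
    (8,4)@(17, 9): e=[-24,50,54] → .
    (4,5)@(9, 11): e=[144,0,-64] → .  [on edge]
    (7,5)@(15, 11): e=[24,30,26] → X
    (5,6)@(11, 13): e=[112,0,-32] → .  [on edge]
    (6,7)@(13, 15): e=[80,0,0] → X  [on edge]
    (8,7)@(17, 15): e=[0,20,60] → X  [on edge]
    (7,8)@(15, 17): e=[48,0,32] → X  [on edge]
    (8,9)@(17, 19): e=[16,0,64] → X  [on edge]
    (9,10)@(19, 21): e=[-16,0,96] → .  [on edge]
  covered (11 px):
    . . . . . . . . . . .
    . . . . . . . . . . .
    . . . . . . . X . . .
    . . . . . . . X . . .
    . . . . . . . X . . .
    . . . . . . . X . . .
    . . . . . . . X . . .
    . . . . . . X X X . .
    . . . . . . . X X . .
    . . . . . . . . X . .
    . . . . . . . . . . .
T1:
  degenerate (2·area = 0) — covers nothing
T2:
  2·area = 8  (B↔C swapped to make it positive)
  edge (2, 18)→(8, 10): d=(6,-8) inclusive
  edge (8, 10)→(9, 10): d=(1,0) inclusive
  edge (9, 10)→(2, 18): d=(-7,8) inclusive
  covered (0 px):
    . . . . . . . . . . .
    . . . . . . . . . . .
    . . . . . . . . . . .
    . . . . . . . . . . .
    . . . . . . . . . . .
    . . . . . . . . . . .
    . . . . . . . . . . .
    . . . . . . . . . . .
    . . . . . . . . . . .
    . . . . . . . . . . .
    . . . . . . . . . . .
T3:
  2·area = 60  (B↔C swapped to make it positive)
  edge (18, 18)→(12, 0): d=(-6,-18) inclusive
  edge (12, 0)→(20, 14): d=(8,14) inclusive
  edge (20, 14)→(18, 18): d=(-2,4) inclusive
    (6,1)@(13, 3): e=[0,10,50] → X  [on edge]
    (7,1)@(15, 3): e=[36,-18,42] → .
    (6,2)@(13, 5): e=[-12,26,46] → .
    (7,3)@(15, 7): e=[12,14,34] → X
    (8,3)@(17, 7): e=[48,-14,26] → .
    (7,4)@(15, 9): e=[0,30,30] → X  [on edge]
    (8,4)@(17, 9): e=[36,2,22] → X
    (9,4)@(19, 9): e=[72,-26,14] → .
    (7,5)@(15, 11): e=[-12,46,26] → .
    (8,5)@(17, 11): e=[24,18,18] → X
    (9,5)@(19, 11): e=[60,-10,10] → .
    (8,6)@(17, 13): e=[12,34,14] → X
    (8,7)@(17, 15): e=[0,50,10] → X  [on edge]
    (9,10)@(19, 21): e=[0,70,-10] → .  [on edge]
  covered (9 px):
    . . . . . . . . . . .
    . . . . . . X . . . .
    . . . . . . . . . . .
    . . . . . . . X . . .
    . . . . . . . X X . .
    . . . . . . . . X . .
    . . . . . . . . X X .
    . . . . . . . . X X .
    . . . . . . . . . . .
    . . . . . . . . . . .
    . . . . . . . . . . .

Final: [10,30,40]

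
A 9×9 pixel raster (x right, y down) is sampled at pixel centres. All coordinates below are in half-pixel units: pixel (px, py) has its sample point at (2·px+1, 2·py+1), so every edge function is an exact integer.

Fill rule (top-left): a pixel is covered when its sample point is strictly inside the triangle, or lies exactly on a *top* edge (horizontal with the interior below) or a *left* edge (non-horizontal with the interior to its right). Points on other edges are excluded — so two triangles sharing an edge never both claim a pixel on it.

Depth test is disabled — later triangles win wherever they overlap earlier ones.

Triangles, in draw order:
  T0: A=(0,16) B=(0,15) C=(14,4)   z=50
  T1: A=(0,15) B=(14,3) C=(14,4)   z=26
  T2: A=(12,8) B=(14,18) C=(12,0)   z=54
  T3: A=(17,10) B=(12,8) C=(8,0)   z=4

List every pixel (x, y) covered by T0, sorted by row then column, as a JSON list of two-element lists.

T0:
  2·area = 14
  edge (0, 16)→(0, 15): d=(0,-1) top-left  bias=+0
  edge (0, 15)→(14, 4): d=(14,-11) top-left  bias=+0
  edge (14, 4)→(0, 16): d=(-14,12) right/bottom  bias=-1
    (1,6)@(3, 13): e=[3,5,6] → █
    (2,6)@(5, 13): e=[5,27,-18] → ·
    (0,7)@(1, 15): e=[1,11,2] → █
    (1,7)@(3, 15): e=[3,33,-22] → ·
    (0,8)@(1, 17): e=[1,39,-26] → ·
  covered (2 px):
    · · · · · · · · ·
    · · · · · · · · ·
    · · · · · · · · ·
    · · · · · · · · ·
    · · · · · · · · ·
    · · · · · · · · ·
    · █ · · · · · · ·
    █ · · · · · · · ·
    · · · · · · · · ·
T1:
  2·area = 14
  edge (0, 15)→(14, 3): d=(14,-12) top-left  bias=+0
  edge (14, 3)→(14, 4): d=(0,1) right/bottom  bias=-1
  edge (14, 4)→(0, 15): d=(-14,11) right/bottom  bias=-1
    (3,4)@(7, 9): e=[0,7,7] → █  [on edge]
    (4,4)@(9, 9): e=[24,5,-15] → ·
    (2,5)@(5, 11): e=[4,9,1] → █
    (3,5)@(7, 11): e=[28,7,-21] → ·
    (2,6)@(5, 13): e=[32,9,-27] → ·
  covered (2 px):
    · · · · · · · · ·
    · · · · · · · · ·
    · · · · · · · · ·
    · · · · · · · · ·
    · · · █ · · · · ·
    · · █ · · · · · ·
    · · · · · · · · ·
    · · · · · · · · ·
    · · · · · · · · ·
T2:
  2·area = 16  (B↔C swapped to make it positive)
  edge (12, 8)→(12, 0): d=(0,-8) top-left  bias=+0
  edge (12, 0)→(14, 18): d=(2,18) right/bottom  bias=-1
  edge (14, 18)→(12, 8): d=(-2,-10) top-left  bias=+0
    (5,1)@(11, 3): e=[-8,24,0] → ·  [on edge]
    (6,4)@(13, 9): e=[8,0,8] → ·  [on edge]
    (6,5)@(13, 11): e=[8,4,4] → █
    (7,5)@(15, 11): e=[24,-32,24] → ·
    (6,6)@(13, 13): e=[8,8,0] → █  [on edge]
    (7,6)@(15, 13): e=[24,-28,20] → ·
    (6,7)@(13, 15): e=[8,12,-4] → ·
  covered (2 px):
    · · · · · · · · ·
    · · · · · · · · ·
    · · · · · · · · ·
    · · · · · · · · ·
    · · · · · · · · ·
    · · · · · · █ · ·
    · · · · · · █ · ·
    · · · · · · · · ·
    · · · · · · · · ·
T3:
  2·area = 32
  edge (17, 10)→(12, 8): d=(-5,-2) top-left  bias=+0
  edge (12, 8)→(8, 0): d=(-4,-8) top-left  bias=+0
  edge (8, 0)→(17, 10): d=(9,10) right/bottom  bias=-1
    (5,2)@(11, 5): e=[13,4,15] → █
    (6,2)@(13, 5): e=[17,20,-5] → ·
    (5,3)@(11, 7): e=[3,-4,33] → ·
    (6,3)@(13, 7): e=[7,12,13] → █
    (7,3)@(15, 7): e=[11,28,-7] → ·
    (6,4)@(13, 9): e=[-3,4,31] → ·
    (7,4)@(15, 9): e=[1,20,11] → █
    (8,4)@(17, 9): e=[5,36,-9] → ·
    (7,5)@(15, 11): e=[-9,12,29] → ·
  covered (3 px):
    · · · · · · · · ·
    · · · · · · · · ·
    · · · · · █ · · ·
    · · · · · · █ · ·
    · · · · · · · █ ·
    · · · · · · · · ·
    · · · · · · · · ·
    · · · · · · · · ·
    · · · · · · · · ·

Final: [[1,6],[0,7]]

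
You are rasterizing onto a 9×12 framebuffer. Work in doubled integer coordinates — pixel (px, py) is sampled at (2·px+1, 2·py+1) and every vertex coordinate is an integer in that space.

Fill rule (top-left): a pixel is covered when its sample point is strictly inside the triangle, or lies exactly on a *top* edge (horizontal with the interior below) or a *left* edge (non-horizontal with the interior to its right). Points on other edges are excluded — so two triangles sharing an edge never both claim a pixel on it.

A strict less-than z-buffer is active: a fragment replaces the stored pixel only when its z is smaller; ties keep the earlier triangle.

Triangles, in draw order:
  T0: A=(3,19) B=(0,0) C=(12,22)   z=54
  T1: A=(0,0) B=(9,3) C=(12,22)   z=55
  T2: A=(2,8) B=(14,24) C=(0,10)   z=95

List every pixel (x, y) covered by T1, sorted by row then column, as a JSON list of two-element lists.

T0:
  2·area = 162
  edge (3, 19)→(0, 0): d=(-3,-19) top-left  bias=+0
  edge (0, 0)→(12, 22): d=(12,22) right/bottom  bias=-1
  edge (12, 22)→(3, 19): d=(-9,-3) top-left  bias=+0
    (0,1)@(1, 3): e=[10,14,138] → █
    (1,1)@(3, 3): e=[48,-30,144] → ·
    (0,2)@(1, 5): e=[4,38,120] → █
    (1,2)@(3, 5): e=[42,-6,126] → ·
    (0,3)@(1, 7): e=[-2,62,102] → ·
    (1,3)@(3, 7): e=[36,18,108] → █
    (2,3)@(5, 7): e=[74,-26,114] → ·
    (1,4)@(3, 9): e=[30,42,90] → █
    (2,4)@(5, 9): e=[68,-2,96] → ·
    (1,5)@(3, 11): e=[24,66,72] → █
    (2,5)@(5, 11): e=[62,22,78] → █
    (3,5)@(7, 11): e=[100,-22,84] → ·
    (1,9)@(3, 19): e=[0,162,0] → █  [on edge]
    (4,10)@(9, 21): e=[108,54,0] → █  [on edge]
    (7,11)@(15, 23): e=[216,-54,0] → ·  [on edge]
  covered (22 px):
    · · · · · · · · ·
    █ · · · · · · · ·
    █ · · · · · · · ·
    · █ · · · · · · ·
    · █ · · · · · · ·
    · █ █ · · · · · ·
    · █ █ █ · · · · ·
    · █ █ █ · · · · ·
    · █ █ █ █ · · · ·
    · █ █ █ █ · · · ·
    · · · · █ █ · · ·
    · · · · · · · · ·
T1:
  2·area = 162
  edge (0, 0)→(9, 3): d=(9,3) right/bottom  bias=-1
  edge (9, 3)→(12, 22): d=(3,19) right/bottom  bias=-1
  edge (12, 22)→(0, 0): d=(-12,-22) top-left  bias=+0
    (0,0)@(1, 1): e=[6,146,10] → █
    (1,0)@(3, 1): e=[0,108,54] → ·  [on edge]
    (0,1)@(1, 3): e=[24,152,-14] → ·
    (1,1)@(3, 3): e=[18,114,30] → █
    (2,1)@(5, 3): e=[12,76,74] → █
    (3,1)@(7, 3): e=[6,38,118] → █
    (4,1)@(9, 3): e=[0,0,162] → ·  [on edge]
    (1,2)@(3, 5): e=[36,120,6] → █
    (4,2)@(9, 5): e=[18,6,138] → █
    (5,2)@(11, 5): e=[12,-32,182] → ·
    (7,2)@(15, 5): e=[0,-108,270] → ·  [on edge]
    (1,3)@(3, 7): e=[54,126,-18] → ·
  covered (20 px):
    █ · · · · · · · ·
    · █ █ █ · · · · ·
    · █ █ █ █ · · · ·
    · · █ █ █ · · · ·
    · · █ █ █ · · · ·
    · · · █ █ · · · ·
    · · · · █ · · · ·
    · · · · █ · · · ·
    · · · · · █ · · ·
    · · · · · █ · · ·
    · · · · · · · · ·
    · · · · · · · · ·
T2:
  2·area = 56
  edge (2, 8)→(14, 24): d=(12,16) right/bottom  bias=-1
  edge (14, 24)→(0, 10): d=(-14,-14) top-left  bias=+0
  edge (0, 10)→(2, 8): d=(2,-2) top-left  bias=+0
    (4,0)@(9, 1): e=[-196,252,0] → ·  [on edge]
    (3,1)@(7, 3): e=[-140,196,0] → ·  [on edge]
    (2,2)@(5, 5): e=[-84,140,0] → ·  [on edge]
    (1,3)@(3, 7): e=[-28,84,0] → ·  [on edge]
    (0,4)@(1, 9): e=[28,28,0] → █  [on edge]
    (1,4)@(3, 9): e=[-4,56,4] → ·
    (0,5)@(1, 11): e=[52,0,4] → █  [on edge]
    (1,5)@(3, 11): e=[20,28,8] → █
    (2,5)@(5, 11): e=[-12,56,12] → ·
    (0,6)@(1, 13): e=[76,-28,8] → ·
    (1,6)@(3, 13): e=[44,0,12] → █  [on edge]
    (2,6)@(5, 13): e=[12,28,16] → █
    (2,7)@(5, 15): e=[36,0,20] → █  [on edge]
    (3,8)@(7, 17): e=[28,0,28] → █  [on edge]
    (4,9)@(9, 19): e=[20,0,36] → █  [on edge]
    (5,10)@(11, 21): e=[12,0,44] → █  [on edge]
    (6,11)@(13, 23): e=[4,0,52] → █  [on edge]
  covered (11 px):
    · · · · · · · · ·
    · · · · · · · · ·
    · · · · · · · · ·
    · · · · · · · · ·
    █ · · · · · · · ·
    █ █ · · · · · · ·
    · █ █ · · · · · ·
    · · █ █ · · · · ·
    · · · █ · · · · ·
    · · · · █ · · · ·
    · · · · · █ · · ·
    · · · · · · █ · ·

Final: [[0,0],[1,1],[2,1],[3,1],[1,2],[2,2],[3,2],[4,2],[2,3],[3,3],[4,3],[2,4],[3,4],[4,4],[3,5],[4,5],[4,6],[4,7],[5,8],[5,9]]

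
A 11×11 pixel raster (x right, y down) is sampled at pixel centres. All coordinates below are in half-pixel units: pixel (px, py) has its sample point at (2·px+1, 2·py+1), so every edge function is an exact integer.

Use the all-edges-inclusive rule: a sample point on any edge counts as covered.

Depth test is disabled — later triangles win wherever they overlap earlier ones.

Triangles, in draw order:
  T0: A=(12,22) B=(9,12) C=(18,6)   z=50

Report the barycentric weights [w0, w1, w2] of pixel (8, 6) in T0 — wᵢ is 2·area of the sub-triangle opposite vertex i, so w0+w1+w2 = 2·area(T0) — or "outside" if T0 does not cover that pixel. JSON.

T0:
  2·area = 108
  edge (12, 22)→(9, 12): d=(-3,-10) inclusive
  edge (9, 12)→(18, 6): d=(9,-6) inclusive
  edge (18, 6)→(12, 22): d=(-6,16) inclusive
    (8,3)@(17, 7): e=[95,3,10] → █
    (9,3)@(19, 7): e=[115,15,-22] → ·
    (7,4)@(15, 9): e=[69,9,30] → █
    (8,4)@(17, 9): e=[89,21,-2] → ·
    (5,5)@(11, 11): e=[23,3,82] → █
    (6,5)@(13, 11): e=[43,15,50] → █
    (8,5)@(17, 11): e=[83,39,-14] → ·
    (5,6)@(11, 13): e=[17,21,70] → █
    (8,6)@(17, 13): e=[77,57,-26] → ·
    (5,7)@(11, 15): e=[11,39,58] → █
    (7,7)@(15, 15): e=[51,63,-6] → ·
    (5,8)@(11, 17): e=[5,57,46] → █
  covered (13 px):
    · · · · · · · · · · ·
    · · · · · · · · · · ·
    · · · · · · · · · · ·
    · · · · · · · · █ · ·
    · · · · · · · █ · · ·
    · · · · · █ █ █ · · ·
    · · · · · █ █ █ · · ·
    · · · · · █ █ · · · ·
    · · · · · █ █ · · · ·
    · · · · · · █ · · · ·
    · · · · · · · · · · ·

Answer: "outside"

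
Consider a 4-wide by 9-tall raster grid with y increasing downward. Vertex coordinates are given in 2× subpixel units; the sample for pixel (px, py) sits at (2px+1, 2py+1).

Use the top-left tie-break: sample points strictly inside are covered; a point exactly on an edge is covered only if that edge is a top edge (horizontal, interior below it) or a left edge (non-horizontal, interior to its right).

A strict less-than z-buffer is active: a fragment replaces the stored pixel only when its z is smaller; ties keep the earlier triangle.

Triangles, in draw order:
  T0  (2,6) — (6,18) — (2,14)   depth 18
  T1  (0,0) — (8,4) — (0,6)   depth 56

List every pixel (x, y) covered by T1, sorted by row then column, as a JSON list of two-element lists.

T0:
  2·area = 32
  edge (2, 6)→(6, 18): d=(4,12) right/bottom  bias=-1
  edge (6, 18)→(2, 14): d=(-4,-4) top-left  bias=+0
  edge (2, 14)→(2, 6): d=(0,-8) top-left  bias=+0
    (0,1)@(1, 3): e=[0,40,-8] → .  [on edge]
    (1,4)@(3, 9): e=[0,24,8] → .  [on edge]
    (1,5)@(3, 11): e=[8,16,8] → X
    (2,5)@(5, 11): e=[-16,24,24] → .
    (0,6)@(1, 13): e=[40,0,-8] → .  [on edge]
    (1,6)@(3, 13): e=[16,8,8] → X
    (2,6)@(5, 13): e=[-8,16,24] → .
    (1,7)@(3, 15): e=[24,0,8] → X  [on edge]
    (2,7)@(5, 15): e=[0,8,24] → .  [on edge]
    (1,8)@(3, 17): e=[32,-8,8] → .
    (2,8)@(5, 17): e=[8,0,24] → X  [on edge]
    (3,8)@(7, 17): e=[-16,8,40] → .
  covered (4 px):
    . . . .
    . . . .
    . . . .
    . . . .
    . . . .
    . X . .
    . X . .
    . X . .
    . . X .
T1:
  2·area = 48
  edge (0, 0)→(8, 4): d=(8,4) right/bottom  bias=-1
  edge (8, 4)→(0, 6): d=(-8,2) right/bottom  bias=-1
  edge (0, 6)→(0, 0): d=(0,-6) top-left  bias=+0
    (0,0)@(1, 1): e=[4,38,6] → X
    (1,0)@(3, 1): e=[-4,34,18] → .
    (0,1)@(1, 3): e=[20,22,6] → X
    (1,1)@(3, 3): e=[12,18,18] → X
    (2,1)@(5, 3): e=[4,14,30] → X
    (3,1)@(7, 3): e=[-4,10,42] → .
    (0,2)@(1, 5): e=[36,6,6] → X
    (2,2)@(5, 5): e=[20,-2,30] → .
    (0,3)@(1, 7): e=[52,-10,6] → .
    (1,3)@(3, 7): e=[44,-14,18] → .
  covered (6 px):
    X . . .
    X X X .
    X X . .
    . . . .
    . . . .
    . . . .
    . . . .
    . . . .
    . . . .

Answer: [[0,0],[0,1],[1,1],[2,1],[0,2],[1,2]]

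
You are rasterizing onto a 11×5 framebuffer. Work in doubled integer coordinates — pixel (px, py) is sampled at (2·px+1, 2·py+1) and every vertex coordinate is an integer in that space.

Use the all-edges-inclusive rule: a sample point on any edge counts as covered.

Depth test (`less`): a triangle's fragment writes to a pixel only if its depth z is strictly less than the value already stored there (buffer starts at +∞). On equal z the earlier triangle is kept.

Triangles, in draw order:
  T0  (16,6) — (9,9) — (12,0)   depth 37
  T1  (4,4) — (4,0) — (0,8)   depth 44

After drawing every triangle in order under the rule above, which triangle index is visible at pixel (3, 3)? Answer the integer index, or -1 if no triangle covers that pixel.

T0:
  2·area = 54
  edge (16, 6)→(9, 9): d=(-7,3) inclusive
  edge (9, 9)→(12, 0): d=(3,-9) inclusive
  edge (12, 0)→(16, 6): d=(4,6) inclusive
    (5,1)@(11, 3): e=[36,0,18] → █  [on edge]
    (6,1)@(13, 3): e=[30,18,6] → █
    (7,1)@(15, 3): e=[24,36,-6] → ·
    (5,2)@(11, 5): e=[22,6,26] → █
    (7,2)@(15, 5): e=[10,42,2] → █
    (8,2)@(17, 5): e=[4,60,-10] → ·
    (5,3)@(11, 7): e=[8,12,34] → █
    (7,3)@(15, 7): e=[-4,48,10] → ·
    (4,4)@(9, 9): e=[0,0,54] → █  [on edge]
    (5,4)@(11, 9): e=[-6,18,42] → ·
    (6,4)@(13, 9): e=[-12,36,30] → ·
  covered (8 px):
    · · · · · · · · · · ·
    · · · · · █ █ · · · ·
    · · · · · █ █ █ · · ·
    · · · · · █ █ · · · ·
    · · · · █ · · · · · ·
T1:
  2·area = 16  (B↔C swapped to make it positive)
  edge (4, 4)→(0, 8): d=(-4,4) inclusive
  edge (0, 8)→(4, 0): d=(4,-8) inclusive
  edge (4, 0)→(4, 4): d=(0,4) inclusive
    (3,0)@(7, 1): e=[0,28,-12] → ·  [on edge]
    (1,1)@(3, 3): e=[8,4,4] → █
    (2,1)@(5, 3): e=[0,20,-4] → ·  [on edge]
    (1,2)@(3, 5): e=[0,12,4] → █  [on edge]
    (2,2)@(5, 5): e=[-8,28,-4] → ·
    (0,3)@(1, 7): e=[0,4,12] → █  [on edge]
    (1,3)@(3, 7): e=[-8,20,4] → ·
    (0,4)@(1, 9): e=[-8,12,12] → ·
  covered (3 px):
    · · · · · · · · · · ·
    · █ · · · · · · · · ·
    · █ · · · · · · · · ·
    █ · · · · · · · · · ·
    · · · · · · · · · · ·

Z-buffer (winner per pixel, '.' = empty):
  . . . . . . . . . . .
  . 1 . . . 0 0 . . . .
  . 1 . . . 0 0 0 . . .
  1 . . . . 0 0 . . . .
  . . . . 0 . . . . . .

Answer: -1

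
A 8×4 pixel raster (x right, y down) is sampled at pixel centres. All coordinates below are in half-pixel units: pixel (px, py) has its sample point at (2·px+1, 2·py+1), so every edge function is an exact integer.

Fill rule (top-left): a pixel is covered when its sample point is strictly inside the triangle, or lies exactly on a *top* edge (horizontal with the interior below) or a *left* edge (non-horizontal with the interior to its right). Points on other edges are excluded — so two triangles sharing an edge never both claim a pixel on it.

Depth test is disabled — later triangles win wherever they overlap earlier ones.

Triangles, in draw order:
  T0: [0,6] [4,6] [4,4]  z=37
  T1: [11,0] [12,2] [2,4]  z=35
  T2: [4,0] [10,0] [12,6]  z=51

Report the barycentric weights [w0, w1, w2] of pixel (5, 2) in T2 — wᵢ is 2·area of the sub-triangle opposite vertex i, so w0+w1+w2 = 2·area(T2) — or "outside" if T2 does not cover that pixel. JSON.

T0:
  2·area = 8  (B↔C swapped to make it positive)
  edge (0, 6)→(4, 4): d=(4,-2) top-left  bias=+0
  edge (4, 4)→(4, 6): d=(0,2) right/bottom  bias=-1
  edge (4, 6)→(0, 6): d=(-4,0) right/bottom  bias=-1
    (1,2)@(3, 5): e=[2,2,4] → #
    (2,2)@(5, 5): e=[6,-2,4] → ·
    (1,3)@(3, 7): e=[10,2,-4] → ·
  covered (1 px):
    · · · · · · · ·
    · · · · · · · ·
    · # · · · · · ·
    · · · · · · · ·
T1:
  2·area = 22
  edge (11, 0)→(12, 2): d=(1,2) right/bottom  bias=-1
  edge (12, 2)→(2, 4): d=(-10,2) right/bottom  bias=-1
  edge (2, 4)→(11, 0): d=(9,-4) top-left  bias=+0
    (4,0)@(9, 1): e=[5,16,1] → #
    (5,0)@(11, 1): e=[1,12,9] → #
    (6,0)@(13, 1): e=[-3,8,17] → ·
    (2,1)@(5, 3): e=[15,4,3] → #
    (3,1)@(7, 3): e=[11,0,11] → ·  [on edge]
    (4,1)@(9, 3): e=[7,-4,19] → ·
    (5,1)@(11, 3): e=[3,-8,27] → ·
    (2,2)@(5, 5): e=[17,-16,21] → ·
  covered (3 px):
    · · · · # # · ·
    · · # · · · · ·
    · · · · · · · ·
    · · · · · · · ·
T2:
  2·area = 36
  edge (4, 0)→(10, 0): d=(6,0) top-left  bias=+0
  edge (10, 0)→(12, 6): d=(2,6) right/bottom  bias=-1
  edge (12, 6)→(4, 0): d=(-8,-6) top-left  bias=+0
    (3,0)@(7, 1): e=[6,20,10] → #
    (4,0)@(9, 1): e=[6,8,22] → #
    (5,0)@(11, 1): e=[6,-4,34] → ·
    (3,1)@(7, 3): e=[18,24,-6] → ·
    (4,1)@(9, 3): e=[18,12,6] → #
    (5,1)@(11, 3): e=[18,0,18] → ·  [on edge]
    (4,2)@(9, 5): e=[30,16,-10] → ·
    (5,2)@(11, 5): e=[30,4,2] → #
    (6,2)@(13, 5): e=[30,-8,14] → ·
    (5,3)@(11, 7): e=[42,8,-14] → ·
  covered (4 px):
    · · · # # · · ·
    · · · · # · · ·
    · · · · · # · ·
    · · · · · · · ·

Final: [4,2,30]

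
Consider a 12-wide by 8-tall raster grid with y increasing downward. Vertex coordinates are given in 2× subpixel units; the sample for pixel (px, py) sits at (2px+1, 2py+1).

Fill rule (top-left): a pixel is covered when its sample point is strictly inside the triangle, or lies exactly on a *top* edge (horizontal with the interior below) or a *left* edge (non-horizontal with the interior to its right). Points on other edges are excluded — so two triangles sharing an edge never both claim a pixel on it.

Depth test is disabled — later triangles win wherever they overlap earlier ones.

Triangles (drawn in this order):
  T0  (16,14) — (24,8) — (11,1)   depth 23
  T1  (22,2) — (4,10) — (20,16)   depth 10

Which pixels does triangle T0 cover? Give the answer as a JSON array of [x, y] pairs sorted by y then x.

T0:
  2·area = 134  (B↔C swapped to make it positive)
  edge (16, 14)→(11, 1): d=(-5,-13) top-left  bias=+0
  edge (11, 1)→(24, 8): d=(13,7) right/bottom  bias=-1
  edge (24, 8)→(16, 14): d=(-8,6) right/bottom  bias=-1
    (5,0)@(11, 1): e=[0,0,134] → ·  [on edge]
    (6,1)@(13, 3): e=[16,12,106] → █
    (7,1)@(15, 3): e=[42,-2,94] → ·
    (6,2)@(13, 5): e=[6,38,90] → █
    (7,2)@(15, 5): e=[32,24,78] → █
    (8,2)@(17, 5): e=[58,10,66] → █
    (9,2)@(19, 5): e=[84,-4,54] → ·
    (6,3)@(13, 7): e=[-4,64,74] → ·
    (7,3)@(15, 7): e=[22,50,62] → █
    (9,3)@(19, 7): e=[74,22,38] → █
    (10,3)@(21, 7): e=[100,8,26] → █
    (11,3)@(23, 7): e=[126,-6,14] → ·
  covered (16 px):
    · · · · · · · · · · · ·
    · · · · · · █ · · · · ·
    · · · · · · █ █ █ · · ·
    · · · · · · · █ █ █ █ ·
    · · · · · · · █ █ █ █ ·
    · · · · · · · █ █ █ · ·
    · · · · · · · · █ · · ·
    · · · · · · · · · · · ·
T1:
  2·area = 236  (B↔C swapped to make it positive)
  edge (22, 2)→(20, 16): d=(-2,14) right/bottom  bias=-1
  edge (20, 16)→(4, 10): d=(-16,-6) top-left  bias=+0
  edge (4, 10)→(22, 2): d=(18,-8) top-left  bias=+0
    (10,1)@(21, 3): e=[12,214,10] → █
    (11,1)@(23, 3): e=[-16,226,26] → ·
    (8,2)@(17, 5): e=[64,158,14] → █
    (9,2)@(19, 5): e=[36,170,30] → █
    (11,2)@(23, 5): e=[-20,194,62] → ·
    (5,3)@(11, 7): e=[144,90,2] → █
    (6,3)@(13, 7): e=[116,102,18] → █
    (7,3)@(15, 7): e=[88,114,34] → █
    (11,3)@(23, 7): e=[-24,162,98] → ·
    (3,4)@(7, 9): e=[196,34,6] → █
    (4,4)@(9, 9): e=[168,46,22] → █
    (10,4)@(21, 9): e=[0,118,118] → ·  [on edge]
  covered (29 px):
    · · · · · · · · · · · ·
    · · · · · · · · · · █ ·
    · · · · · · · · █ █ █ ·
    · · · · · █ █ █ █ █ █ ·
    · · · █ █ █ █ █ █ █ · ·
    · · · █ █ █ █ █ █ █ · ·
    · · · · · · █ █ █ █ · ·
    · · · · · · · · · █ · ·

Answer: [[6,1],[6,2],[7,2],[8,2],[7,3],[8,3],[9,3],[10,3],[7,4],[8,4],[9,4],[10,4],[7,5],[8,5],[9,5],[8,6]]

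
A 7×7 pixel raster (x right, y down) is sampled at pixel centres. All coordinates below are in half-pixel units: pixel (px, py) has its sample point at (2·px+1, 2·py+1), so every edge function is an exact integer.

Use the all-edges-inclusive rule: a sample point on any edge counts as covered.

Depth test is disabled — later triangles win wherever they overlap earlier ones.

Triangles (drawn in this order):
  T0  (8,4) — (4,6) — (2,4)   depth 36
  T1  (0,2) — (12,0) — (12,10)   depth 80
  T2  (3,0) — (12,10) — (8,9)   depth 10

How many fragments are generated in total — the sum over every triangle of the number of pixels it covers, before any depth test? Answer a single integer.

T0:
  2·area = 12
  edge (8, 4)→(4, 6): d=(-4,2) inclusive
  edge (4, 6)→(2, 4): d=(-2,-2) inclusive
  edge (2, 4)→(8, 4): d=(6,0) inclusive
    (0,1)@(1, 3): e=[18,0,-6] → .  [on edge]
    (1,2)@(3, 5): e=[6,0,6] → X  [on edge]
    (2,2)@(5, 5): e=[2,4,6] → X
    (3,2)@(7, 5): e=[-2,8,6] → .
    (1,3)@(3, 7): e=[-2,-4,18] → .
    (2,3)@(5, 7): e=[-6,0,18] → .  [on edge]
    (3,4)@(7, 9): e=[-18,0,30] → .  [on edge]
    (4,5)@(9, 11): e=[-30,0,42] → .  [on edge]
    (5,6)@(11, 13): e=[-42,0,54] → .  [on edge]
  covered (2 px):
    . . . . . . .
    . . . . . . .
    . X X . . . .
    . . . . . . .
    . . . . . . .
    . . . . . . .
    . . . . . . .
T1:
  2·area = 120
  edge (0, 2)→(12, 0): d=(12,-2) inclusive
  edge (12, 0)→(12, 10): d=(0,10) inclusive
  edge (12, 10)→(0, 2): d=(-12,-8) inclusive
    (3,0)@(7, 1): e=[2,50,68] → X
    (4,0)@(9, 1): e=[6,30,84] → X
    (5,0)@(11, 1): e=[10,10,100] → X
    (6,0)@(13, 1): e=[14,-10,116] → .
    (1,1)@(3, 3): e=[18,90,12] → X
    (2,1)@(5, 3): e=[22,70,28] → X
    (6,1)@(13, 3): e=[38,-10,92] → .
    (1,2)@(3, 5): e=[42,90,-12] → .
    (2,2)@(5, 5): e=[46,70,4] → X
    (6,2)@(13, 5): e=[62,-10,68] → .
    (2,3)@(5, 7): e=[70,70,-20] → .
    (3,3)@(7, 7): e=[74,50,-4] → .
  covered (15 px):
    . . . X X X .
    . X X X X X .
    . . X X X X .
    . . . . X X .
    . . . . . X .
    . . . . . . .
    . . . . . . .
T2:
  2·area = 31
  edge (3, 0)→(12, 10): d=(9,10) inclusive
  edge (12, 10)→(8, 9): d=(-4,-1) inclusive
  edge (8, 9)→(3, 0): d=(-5,-9) inclusive
    (2,1)@(5, 3): e=[7,21,3] → X
    (3,1)@(7, 3): e=[-13,23,21] → .
    (2,2)@(5, 5): e=[25,13,-7] → .
    (3,2)@(7, 5): e=[5,15,11] → X
    (4,2)@(9, 5): e=[-15,17,29] → .
    (3,3)@(7, 7): e=[23,7,1] → X
    (4,3)@(9, 7): e=[3,9,19] → X
    (5,3)@(11, 7): e=[-17,11,37] → .
    (3,4)@(7, 9): e=[41,-1,-9] → .
    (4,4)@(9, 9): e=[21,1,9] → X
    (5,4)@(11, 9): e=[1,3,27] → X
    (6,4)@(13, 9): e=[-19,5,45] → .
  covered (6 px):
    . . . . . . .
    . . X . . . .
    . . . X . . .
    . . . X X . .
    . . . . X X .
    . . . . . . .
    . . . . . . .

Answer: 23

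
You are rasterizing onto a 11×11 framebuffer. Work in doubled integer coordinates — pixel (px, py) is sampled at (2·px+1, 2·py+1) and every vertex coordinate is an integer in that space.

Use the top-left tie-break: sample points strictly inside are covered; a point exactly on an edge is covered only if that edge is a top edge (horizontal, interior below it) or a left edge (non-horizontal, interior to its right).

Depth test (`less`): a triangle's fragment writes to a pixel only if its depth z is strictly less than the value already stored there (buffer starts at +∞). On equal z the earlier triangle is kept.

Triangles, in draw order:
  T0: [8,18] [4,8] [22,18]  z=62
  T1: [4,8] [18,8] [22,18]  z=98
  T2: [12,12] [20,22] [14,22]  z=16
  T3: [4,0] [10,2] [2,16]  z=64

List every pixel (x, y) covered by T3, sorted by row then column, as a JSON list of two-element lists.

T0:
  2·area = 140
  edge (8, 18)→(4, 8): d=(-4,-10) top-left  bias=+0
  edge (4, 8)→(22, 18): d=(18,10) right/bottom  bias=-1
  edge (22, 18)→(8, 18): d=(-14,0) right/bottom  bias=-1
    (2,4)@(5, 9): e=[6,8,126] → █
    (3,4)@(7, 9): e=[26,-12,126] → ·
    (2,5)@(5, 11): e=[-2,44,98] → ·
    (3,5)@(7, 11): e=[18,24,98] → █
    (4,5)@(9, 11): e=[38,4,98] → █
    (5,5)@(11, 11): e=[58,-16,98] → ·
    (3,6)@(7, 13): e=[10,60,70] → █
    (5,6)@(11, 13): e=[50,20,70] → █
    (6,6)@(13, 13): e=[70,0,70] → ·  [on edge]
    (3,7)@(7, 15): e=[2,96,42] → █
    (6,7)@(13, 15): e=[62,36,42] → █
    (7,7)@(15, 15): e=[82,16,42] → █
  covered (17 px):
    · · · · · · · · · · ·
    · · · · · · · · · · ·
    · · · · · · · · · · ·
    · · · · · · · · · · ·
    · · █ · · · · · · · ·
    · · · █ █ · · · · · ·
    · · · █ █ █ · · · · ·
    · · · █ █ █ █ █ · · ·
    · · · · █ █ █ █ █ █ ·
    · · · · · · · · · · ·
    · · · · · · · · · · ·
T1:
  2·area = 140
  edge (4, 8)→(18, 8): d=(14,0) top-left  bias=+0
  edge (18, 8)→(22, 18): d=(4,10) right/bottom  bias=-1
  edge (22, 18)→(4, 8): d=(-18,-10) top-left  bias=+0
    (3,4)@(7, 9): e=[14,114,12] → █
    (4,4)@(9, 9): e=[14,94,32] → █
    (5,4)@(11, 9): e=[14,74,52] → █
    (6,4)@(13, 9): e=[14,54,72] → █
    (7,4)@(15, 9): e=[14,34,92] → █
    (8,4)@(17, 9): e=[14,14,112] → █
    (9,4)@(19, 9): e=[14,-6,132] → ·
    (3,5)@(7, 11): e=[42,122,-24] → ·
    (4,5)@(9, 11): e=[42,102,-4] → ·
    (5,5)@(11, 11): e=[42,82,16] → █
    (9,5)@(19, 11): e=[42,2,96] → █
    (10,5)@(21, 11): e=[42,-18,116] → ·
    (6,6)@(13, 13): e=[70,70,0] → █  [on edge]
  covered (18 px):
    · · · · · · · · · · ·
    · · · · · · · · · · ·
    · · · · · · · · · · ·
    · · · · · · · · · · ·
    · · · █ █ █ █ █ █ · ·
    · · · · · █ █ █ █ █ ·
    · · · · · · █ █ █ █ ·
    · · · · · · · · █ █ ·
    · · · · · · · · · · █
    · · · · · · · · · · ·
    · · · · · · · · · · ·
T2:
  2·area = 60
  edge (12, 12)→(20, 22): d=(8,10) right/bottom  bias=-1
  edge (20, 22)→(14, 22): d=(-6,0) right/bottom  bias=-1
  edge (14, 22)→(12, 12): d=(-2,-10) top-left  bias=+0
    (5,3)@(11, 7): e=[-30,90,0] → ·  [on edge]
    (6,7)@(13, 15): e=[14,42,4] → █
    (7,7)@(15, 15): e=[-6,42,24] → ·
    (6,8)@(13, 17): e=[30,30,0] → █  [on edge]
    (7,8)@(15, 17): e=[10,30,20] → █
    (8,8)@(17, 17): e=[-10,30,40] → ·
    (6,9)@(13, 19): e=[46,18,-4] → ·
    (7,9)@(15, 19): e=[26,18,16] → █
    (8,9)@(17, 19): e=[6,18,36] → █
    (9,9)@(19, 19): e=[-14,18,56] → ·
    (7,10)@(15, 21): e=[42,6,12] → █
    (9,10)@(19, 21): e=[2,6,52] → █
  covered (8 px):
    · · · · · · · · · · ·
    · · · · · · · · · · ·
    · · · · · · · · · · ·
    · · · · · · · · · · ·
    · · · · · · · · · · ·
    · · · · · · · · · · ·
    · · · · · · · · · · ·
    · · · · · · █ · · · ·
    · · · · · · █ █ · · ·
    · · · · · · · █ █ · ·
    · · · · · · · █ █ █ ·
T3:
  2·area = 100
  edge (4, 0)→(10, 2): d=(6,2) right/bottom  bias=-1
  edge (10, 2)→(2, 16): d=(-8,14) right/bottom  bias=-1
  edge (2, 16)→(4, 0): d=(2,-16) top-left  bias=+0
    (2,0)@(5, 1): e=[4,78,18] → █
    (3,0)@(7, 1): e=[0,50,50] → ·  [on edge]
    (2,1)@(5, 3): e=[16,62,22] → █
    (3,1)@(7, 3): e=[12,34,54] → █
    (4,1)@(9, 3): e=[8,6,86] → █
    (5,1)@(11, 3): e=[4,-22,118] → ·
    (6,1)@(13, 3): e=[0,-50,150] → ·  [on edge]
    (2,2)@(5, 5): e=[28,46,26] → █
    (4,2)@(9, 5): e=[20,-10,90] → ·
    (9,2)@(19, 5): e=[0,-150,250] → ·  [on edge]
    (2,3)@(5, 7): e=[40,30,30] → █
    (4,3)@(9, 7): e=[32,-26,94] → ·
  covered (12 px):
    · · █ · · · · · · · ·
    · · █ █ █ · · · · · ·
    · · █ █ · · · · · · ·
    · · █ █ · · · · · · ·
    · █ █ · · · · · · · ·
    · █ · · · · · · · · ·
    · █ · · · · · · · · ·
    · · · · · · · · · · ·
    · · · · · · · · · · ·
    · · · · · · · · · · ·
    · · · · · · · · · · ·

Result: [[2,0],[2,1],[3,1],[4,1],[2,2],[3,2],[2,3],[3,3],[1,4],[2,4],[1,5],[1,6]]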